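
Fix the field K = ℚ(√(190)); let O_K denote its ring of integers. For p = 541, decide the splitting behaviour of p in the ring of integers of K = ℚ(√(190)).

190 mod 4 = 2, hence disc K = 4·190 = 760 and O_K = ℤ[√190].
541 ∤ 760, so 541 is unramified.
Legendre symbol by Euler's criterion: (190/541) ≡ 190^270 ≡ 540 (mod 541), i.e. (190/541) = -1.
(190/541) = -1, so 541 is inert.

p is inert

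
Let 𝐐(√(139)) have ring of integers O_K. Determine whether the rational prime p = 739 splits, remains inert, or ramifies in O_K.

739 remains inert

Since 139 ≢ 1 mod 4, the ring of integers is ℤ[√139] with discriminant 4·139 = 556.
Since gcd(739, 556) = 1 the prime 739 does not ramify.
Legendre symbol by Euler's criterion: (139/739) ≡ 139^369 ≡ 738 (mod 739), i.e. (139/739) = -1.
d is a non-residue mod p, hence 739 remains inert in O_K.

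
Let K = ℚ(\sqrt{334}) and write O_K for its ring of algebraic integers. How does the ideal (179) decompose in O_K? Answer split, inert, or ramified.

splits completely

d = 334 ≡ 2 (mod 4), so O_K = ℤ[√334] and disc(K) = 4d = 1336.
179 ∤ 1336, so 179 is unramified.
Legendre symbol by Euler's criterion: (334/179) ≡ 334^89 ≡ 1 (mod 179), i.e. (334/179) = 1.
Legendre symbol 1 ⇒ 179 is split.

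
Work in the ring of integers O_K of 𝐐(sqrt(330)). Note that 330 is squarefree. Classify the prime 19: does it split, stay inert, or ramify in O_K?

d = 330 ≡ 2 (mod 4), so O_K = ℤ[√330] and disc(K) = 4d = 1320.
Since gcd(19, 1320) = 1 the prime 19 does not ramify.
Compute (330/19) via Euler: 7^((19-1)/2) mod 19 = 1, so (330/19) = 1.
d is a quadratic residue mod p, hence 19 splits in O_K.

p splits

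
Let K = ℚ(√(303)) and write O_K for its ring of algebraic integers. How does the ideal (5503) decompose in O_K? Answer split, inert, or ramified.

d = 303 ≡ 3 (mod 4), so O_K = ℤ[√303] and disc(K) = 4d = 1212.
Since gcd(5503, 1212) = 1 the prime 5503 does not ramify.
Compute (303/5503) via Euler: 303^((5503-1)/2) mod 5503 = 5502, so (303/5503) = -1.
(303/5503) = -1, so 5503 is inert.

p is inert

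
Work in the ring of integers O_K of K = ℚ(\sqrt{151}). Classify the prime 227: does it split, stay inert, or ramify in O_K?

227 remains inert

Since 151 ≢ 1 mod 4, the ring of integers is ℤ[√151] with discriminant 4·151 = 604.
227 ∤ 604, so 227 is unramified.
Euler's criterion: 151^113 mod 227 = 226. Thus (151|227) = -1.
Legendre symbol -1 ⇒ 227 is inert.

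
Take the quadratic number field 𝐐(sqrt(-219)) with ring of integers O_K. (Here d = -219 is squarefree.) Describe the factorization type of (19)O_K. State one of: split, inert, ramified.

Since -219 ≡ 1 mod 4, the ring of integers is ℤ[(1+√-219)/2] with discriminant -219.
disc(K) = -219 is not divisible by 19; 19 is unramified.
Legendre symbol by Euler's criterion: (-219/19) ≡ (-219)^9 ≡ 1 (mod 19), i.e. (-219/19) = 1.
Legendre symbol 1 ⇒ 19 is split.

splits completely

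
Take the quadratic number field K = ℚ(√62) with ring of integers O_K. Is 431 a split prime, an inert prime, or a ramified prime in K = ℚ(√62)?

62 mod 4 = 2, hence disc K = 4·62 = 248 and O_K = ℤ[√62].
Since gcd(431, 248) = 1 the prime 431 does not ramify.
Compute (62/431) via Euler: 62^((431-1)/2) mod 431 = 430, so (62/431) = -1.
Legendre symbol -1 ⇒ 431 is inert.

inert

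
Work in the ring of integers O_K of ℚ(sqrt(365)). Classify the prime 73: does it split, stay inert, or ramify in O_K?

365 mod 4 = 1, hence disc K = 365 and O_K = ℤ[(1+√365)/2].
73 divides disc(K) = 365, so 73 ramifies.

ramified — (73) = 𝔭²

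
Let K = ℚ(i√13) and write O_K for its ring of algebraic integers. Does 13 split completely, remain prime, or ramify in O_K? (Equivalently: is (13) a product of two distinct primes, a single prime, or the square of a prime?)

d = -13 ≡ 3 (mod 4), so O_K = ℤ[√-13] and disc(K) = 4d = -52.
13 divides disc(K) = -52, so 13 ramifies.

ramifies in O_K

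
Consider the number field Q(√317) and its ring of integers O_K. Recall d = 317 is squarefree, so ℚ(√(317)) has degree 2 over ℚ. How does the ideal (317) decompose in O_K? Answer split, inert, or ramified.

ramified

317 mod 4 = 1, hence disc K = 317 and O_K = ℤ[(1+√317)/2].
Ramification test: 317 | 317. The prime 317 ramifies in K.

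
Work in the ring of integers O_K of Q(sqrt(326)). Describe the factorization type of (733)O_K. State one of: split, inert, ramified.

inert

326 mod 4 = 2, hence disc K = 4·326 = 1304 and O_K = ℤ[√326].
733 ∤ 1304, so 733 is unramified.
Euler's criterion: 326^366 mod 733 = 732. Thus (326|733) = -1.
d is a non-residue mod p, hence 733 remains inert in O_K.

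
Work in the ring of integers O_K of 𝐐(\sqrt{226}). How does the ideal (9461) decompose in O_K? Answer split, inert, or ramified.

Since 226 ≢ 1 mod 4, the ring of integers is ℤ[√226] with discriminant 4·226 = 904.
9461 ∤ 904, so 9461 is unramified.
Compute (226/9461) via Euler: 226^((9461-1)/2) mod 9461 = 9460, so (226/9461) = -1.
(226/9461) = -1, so 9461 is inert.

inert — (9461) stays prime in O_K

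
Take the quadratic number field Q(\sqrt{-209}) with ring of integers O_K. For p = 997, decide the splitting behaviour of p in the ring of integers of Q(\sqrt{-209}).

997 remains inert

d = -209 ≡ 3 (mod 4), so O_K = ℤ[√-209] and disc(K) = 4d = -836.
Since gcd(997, -836) = 1 the prime 997 does not ramify.
Compute (-209/997) via Euler: 788^((997-1)/2) mod 997 = 996, so (-209/997) = -1.
(-209/997) = -1, so 997 is inert.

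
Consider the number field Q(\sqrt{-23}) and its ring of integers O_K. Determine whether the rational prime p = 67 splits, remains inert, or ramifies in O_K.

inert — (67) stays prime in O_K

d = -23 ≡ 1 (mod 4), so O_K = ℤ[(1+√-23)/2] and disc(K) = d = -23.
disc(K) = -23 is not divisible by 67; 67 is unramified.
Euler's criterion: (-23)^33 mod 67 = 66. Thus (-23|67) = -1.
d is a non-residue mod p, hence 67 remains inert in O_K.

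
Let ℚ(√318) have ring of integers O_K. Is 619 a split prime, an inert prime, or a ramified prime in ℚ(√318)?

p splits

d = 318 ≡ 2 (mod 4), so O_K = ℤ[√318] and disc(K) = 4d = 1272.
619 ∤ 1272, so 619 is unramified.
Euler's criterion: 318^309 mod 619 = 1. Thus (318|619) = 1.
Legendre symbol 1 ⇒ 619 is split.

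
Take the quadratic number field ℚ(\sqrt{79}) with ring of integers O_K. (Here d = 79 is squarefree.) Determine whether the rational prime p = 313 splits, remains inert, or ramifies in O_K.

split

d = 79 ≡ 3 (mod 4), so O_K = ℤ[√79] and disc(K) = 4d = 316.
313 ∤ 316, so 313 is unramified.
Compute (79/313) via Euler: 79^((313-1)/2) mod 313 = 1, so (79/313) = 1.
d is a quadratic residue mod p, hence 313 splits in O_K.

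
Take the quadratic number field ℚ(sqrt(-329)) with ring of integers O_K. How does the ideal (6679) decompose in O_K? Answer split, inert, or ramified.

Since -329 ≢ 1 mod 4, the ring of integers is ℤ[√-329] with discriminant 4·(-329) = -1316.
disc(K) = -1316 is not divisible by 6679; 6679 is unramified.
Euler's criterion: (-329)^3339 mod 6679 = 1. Thus (-329|6679) = 1.
Legendre symbol 1 ⇒ 6679 is split.

6679 splits in O_K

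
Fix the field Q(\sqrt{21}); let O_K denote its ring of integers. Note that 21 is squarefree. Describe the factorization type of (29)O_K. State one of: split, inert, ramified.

Since 21 ≡ 1 mod 4, the ring of integers is ℤ[(1+√21)/2] with discriminant 21.
29 ∤ 21, so 29 is unramified.
Compute (21/29) via Euler: 21^((29-1)/2) mod 29 = 28, so (21/29) = -1.
(21/29) = -1, so 29 is inert.

p is inert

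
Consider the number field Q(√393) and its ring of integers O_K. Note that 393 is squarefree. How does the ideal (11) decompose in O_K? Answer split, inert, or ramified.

inert — (11) stays prime in O_K

Since 393 ≡ 1 mod 4, the ring of integers is ℤ[(1+√393)/2] with discriminant 393.
disc(K) = 393 is not divisible by 11; 11 is unramified.
Legendre symbol by Euler's criterion: (393/11) ≡ 393^5 ≡ 10 (mod 11), i.e. (393/11) = -1.
(393/11) = -1, so 11 is inert.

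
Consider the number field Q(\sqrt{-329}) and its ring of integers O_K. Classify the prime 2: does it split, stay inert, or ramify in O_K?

d = -329 ≡ 3 (mod 4), so O_K = ℤ[√-329] and disc(K) = 4d = -1316.
disc(K) = -1316 = 2·(-658), so p = 2 is ramified.

ramifies in O_K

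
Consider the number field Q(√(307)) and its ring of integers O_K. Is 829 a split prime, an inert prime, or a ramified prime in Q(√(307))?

splits completely

307 mod 4 = 3, hence disc K = 4·307 = 1228 and O_K = ℤ[√307].
disc(K) = 1228 is not divisible by 829; 829 is unramified.
Compute (307/829) via Euler: 307^((829-1)/2) mod 829 = 1, so (307/829) = 1.
d is a quadratic residue mod p, hence 829 splits in O_K.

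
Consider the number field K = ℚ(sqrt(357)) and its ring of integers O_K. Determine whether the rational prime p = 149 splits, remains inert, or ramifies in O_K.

inert — (149) stays prime in O_K

d = 357 ≡ 1 (mod 4), so O_K = ℤ[(1+√357)/2] and disc(K) = d = 357.
Since gcd(149, 357) = 1 the prime 149 does not ramify.
Legendre symbol by Euler's criterion: (357/149) ≡ 357^74 ≡ 148 (mod 149), i.e. (357/149) = -1.
d is a non-residue mod p, hence 149 remains inert in O_K.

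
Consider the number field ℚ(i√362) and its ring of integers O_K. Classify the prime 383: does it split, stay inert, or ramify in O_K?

383 splits in O_K

Since -362 ≢ 1 mod 4, the ring of integers is ℤ[√-362] with discriminant 4·(-362) = -1448.
Since gcd(383, -1448) = 1 the prime 383 does not ramify.
Legendre symbol by Euler's criterion: (-362/383) ≡ (-362)^191 ≡ 1 (mod 383), i.e. (-362/383) = 1.
Legendre symbol 1 ⇒ 383 is split.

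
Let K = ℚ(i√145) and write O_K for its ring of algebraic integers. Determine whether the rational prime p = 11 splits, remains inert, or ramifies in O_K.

11 splits in O_K

d = -145 ≡ 3 (mod 4), so O_K = ℤ[√-145] and disc(K) = 4d = -580.
disc(K) = -580 is not divisible by 11; 11 is unramified.
(-145/11) = 9^5 mod 11 = 1, giving Legendre symbol 1.
d is a quadratic residue mod p, hence 11 splits in O_K.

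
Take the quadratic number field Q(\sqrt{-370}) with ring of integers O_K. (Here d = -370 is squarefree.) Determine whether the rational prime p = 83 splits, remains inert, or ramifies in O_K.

d = -370 ≡ 2 (mod 4), so O_K = ℤ[√-370] and disc(K) = 4d = -1480.
disc(K) = -1480 is not divisible by 83; 83 is unramified.
Compute (-370/83) via Euler: 45^((83-1)/2) mod 83 = 82, so (-370/83) = -1.
(-370/83) = -1, so 83 is inert.

inert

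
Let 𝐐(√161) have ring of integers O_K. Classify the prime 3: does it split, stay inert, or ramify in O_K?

d = 161 ≡ 1 (mod 4), so O_K = ℤ[(1+√161)/2] and disc(K) = d = 161.
disc(K) = 161 is not divisible by 3; 3 is unramified.
Legendre symbol by Euler's criterion: (161/3) ≡ 161^1 ≡ 2 (mod 3), i.e. (161/3) = -1.
Legendre symbol -1 ⇒ 3 is inert.

inert — (3) stays prime in O_K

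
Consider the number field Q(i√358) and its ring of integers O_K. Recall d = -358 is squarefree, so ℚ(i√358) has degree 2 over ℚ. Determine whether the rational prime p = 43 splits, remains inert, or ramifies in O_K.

-358 mod 4 = 2, hence disc K = 4·(-358) = -1432 and O_K = ℤ[√-358].
Since gcd(43, -1432) = 1 the prime 43 does not ramify.
Legendre symbol by Euler's criterion: (-358/43) ≡ (-358)^21 ≡ 42 (mod 43), i.e. (-358/43) = -1.
Legendre symbol -1 ⇒ 43 is inert.

remains prime (inert)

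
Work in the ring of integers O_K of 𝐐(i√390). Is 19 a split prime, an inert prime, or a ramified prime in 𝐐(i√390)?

-390 mod 4 = 2, hence disc K = 4·(-390) = -1560 and O_K = ℤ[√-390].
19 ∤ -1560, so 19 is unramified.
Compute (-390/19) via Euler: 9^((19-1)/2) mod 19 = 1, so (-390/19) = 1.
d is a quadratic residue mod p, hence 19 splits in O_K.

splits completely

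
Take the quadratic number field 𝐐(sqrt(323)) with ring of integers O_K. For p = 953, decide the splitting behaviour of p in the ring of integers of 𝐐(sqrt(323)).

323 mod 4 = 3, hence disc K = 4·323 = 1292 and O_K = ℤ[√323].
953 ∤ 1292, so 953 is unramified.
Legendre symbol by Euler's criterion: (323/953) ≡ 323^476 ≡ 952 (mod 953), i.e. (323/953) = -1.
(323/953) = -1, so 953 is inert.

inert — (953) stays prime in O_K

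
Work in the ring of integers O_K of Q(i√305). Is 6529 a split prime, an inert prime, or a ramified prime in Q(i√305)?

-305 mod 4 = 3, hence disc K = 4·(-305) = -1220 and O_K = ℤ[√-305].
Since gcd(6529, -1220) = 1 the prime 6529 does not ramify.
Euler's criterion: (-305)^3264 mod 6529 = 6528. Thus (-305|6529) = -1.
(-305/6529) = -1, so 6529 is inert.

6529 remains inert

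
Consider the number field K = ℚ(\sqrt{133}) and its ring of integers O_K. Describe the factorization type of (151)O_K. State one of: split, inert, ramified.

Since 133 ≡ 1 mod 4, the ring of integers is ℤ[(1+√133)/2] with discriminant 133.
151 ∤ 133, so 151 is unramified.
(133/151) = 133^75 mod 151 = 150, giving Legendre symbol -1.
d is a non-residue mod p, hence 151 remains inert in O_K.

151 remains inert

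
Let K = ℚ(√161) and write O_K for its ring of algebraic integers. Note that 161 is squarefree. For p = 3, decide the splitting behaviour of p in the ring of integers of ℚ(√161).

p is inert

Since 161 ≡ 1 mod 4, the ring of integers is ℤ[(1+√161)/2] with discriminant 161.
Since gcd(3, 161) = 1 the prime 3 does not ramify.
(161/3) = 2^1 mod 3 = 2, giving Legendre symbol -1.
d is a non-residue mod p, hence 3 remains inert in O_K.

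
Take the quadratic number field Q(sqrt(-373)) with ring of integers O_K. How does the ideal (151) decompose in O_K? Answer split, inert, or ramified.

split — (151) = 𝔭₁𝔭₂ with 𝔭₁ ≠ 𝔭₂

-373 mod 4 = 3, hence disc K = 4·(-373) = -1492 and O_K = ℤ[√-373].
Since gcd(151, -1492) = 1 the prime 151 does not ramify.
Euler's criterion: (-373)^75 mod 151 = 1. Thus (-373|151) = 1.
Legendre symbol 1 ⇒ 151 is split.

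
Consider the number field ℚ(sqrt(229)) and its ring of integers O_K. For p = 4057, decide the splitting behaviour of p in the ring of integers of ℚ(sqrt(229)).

d = 229 ≡ 1 (mod 4), so O_K = ℤ[(1+√229)/2] and disc(K) = d = 229.
disc(K) = 229 is not divisible by 4057; 4057 is unramified.
Compute (229/4057) via Euler: 229^((4057-1)/2) mod 4057 = 4056, so (229/4057) = -1.
(229/4057) = -1, so 4057 is inert.

p is inert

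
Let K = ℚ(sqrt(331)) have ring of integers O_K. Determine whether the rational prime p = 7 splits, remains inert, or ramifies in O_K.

331 mod 4 = 3, hence disc K = 4·331 = 1324 and O_K = ℤ[√331].
Since gcd(7, 1324) = 1 the prime 7 does not ramify.
(331/7) = 2^3 mod 7 = 1, giving Legendre symbol 1.
d is a quadratic residue mod p, hence 7 splits in O_K.

split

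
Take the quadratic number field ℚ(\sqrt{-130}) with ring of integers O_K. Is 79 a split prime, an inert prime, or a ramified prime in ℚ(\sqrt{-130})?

d = -130 ≡ 2 (mod 4), so O_K = ℤ[√-130] and disc(K) = 4d = -520.
disc(K) = -520 is not divisible by 79; 79 is unramified.
(-130/79) = 28^39 mod 79 = 78, giving Legendre symbol -1.
Legendre symbol -1 ⇒ 79 is inert.

79 remains inert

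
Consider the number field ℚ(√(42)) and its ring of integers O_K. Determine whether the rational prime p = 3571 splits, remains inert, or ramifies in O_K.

d = 42 ≡ 2 (mod 4), so O_K = ℤ[√42] and disc(K) = 4d = 168.
Since gcd(3571, 168) = 1 the prime 3571 does not ramify.
Legendre symbol by Euler's criterion: (42/3571) ≡ 42^1785 ≡ 3570 (mod 3571), i.e. (42/3571) = -1.
Legendre symbol -1 ⇒ 3571 is inert.

remains prime (inert)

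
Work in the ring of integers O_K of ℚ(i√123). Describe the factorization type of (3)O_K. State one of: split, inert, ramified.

Since -123 ≡ 1 mod 4, the ring of integers is ℤ[(1+√-123)/2] with discriminant -123.
disc(K) = -123 = 3·(-41), so p = 3 is ramified.

ramified — (3) = 𝔭²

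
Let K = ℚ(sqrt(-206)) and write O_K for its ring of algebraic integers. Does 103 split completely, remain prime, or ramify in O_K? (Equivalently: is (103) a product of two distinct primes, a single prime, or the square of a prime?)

ramified

-206 mod 4 = 2, hence disc K = 4·(-206) = -824 and O_K = ℤ[√-206].
103 divides disc(K) = -824, so 103 ramifies.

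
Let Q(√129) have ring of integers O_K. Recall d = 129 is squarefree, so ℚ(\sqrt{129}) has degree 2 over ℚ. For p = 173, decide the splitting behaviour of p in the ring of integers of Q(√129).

inert

Since 129 ≡ 1 mod 4, the ring of integers is ℤ[(1+√129)/2] with discriminant 129.
Since gcd(173, 129) = 1 the prime 173 does not ramify.
Legendre symbol by Euler's criterion: (129/173) ≡ 129^86 ≡ 172 (mod 173), i.e. (129/173) = -1.
d is a non-residue mod p, hence 173 remains inert in O_K.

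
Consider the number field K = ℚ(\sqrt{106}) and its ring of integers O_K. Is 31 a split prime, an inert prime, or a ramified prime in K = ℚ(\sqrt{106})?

inert — (31) stays prime in O_K

Since 106 ≢ 1 mod 4, the ring of integers is ℤ[√106] with discriminant 4·106 = 424.
31 ∤ 424, so 31 is unramified.
Euler's criterion: 106^15 mod 31 = 30. Thus (106|31) = -1.
Legendre symbol -1 ⇒ 31 is inert.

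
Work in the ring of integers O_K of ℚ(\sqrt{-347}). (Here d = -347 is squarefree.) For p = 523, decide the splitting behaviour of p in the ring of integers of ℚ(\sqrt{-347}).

splits completely

Since -347 ≡ 1 mod 4, the ring of integers is ℤ[(1+√-347)/2] with discriminant -347.
disc(K) = -347 is not divisible by 523; 523 is unramified.
Compute (-347/523) via Euler: 176^((523-1)/2) mod 523 = 1, so (-347/523) = 1.
(-347/523) = 1, so 523 splits.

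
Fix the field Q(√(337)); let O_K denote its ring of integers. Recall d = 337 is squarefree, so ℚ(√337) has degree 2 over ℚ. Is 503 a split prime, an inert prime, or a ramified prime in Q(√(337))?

d = 337 ≡ 1 (mod 4), so O_K = ℤ[(1+√337)/2] and disc(K) = d = 337.
disc(K) = 337 is not divisible by 503; 503 is unramified.
(337/503) = 337^251 mod 503 = 502, giving Legendre symbol -1.
d is a non-residue mod p, hence 503 remains inert in O_K.

inert — (503) stays prime in O_K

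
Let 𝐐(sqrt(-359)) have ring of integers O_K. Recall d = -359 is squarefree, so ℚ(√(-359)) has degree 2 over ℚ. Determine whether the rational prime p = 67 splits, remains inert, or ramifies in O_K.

67 remains inert

-359 mod 4 = 1, hence disc K = -359 and O_K = ℤ[(1+√-359)/2].
disc(K) = -359 is not divisible by 67; 67 is unramified.
Legendre symbol by Euler's criterion: (-359/67) ≡ (-359)^33 ≡ 66 (mod 67), i.e. (-359/67) = -1.
(-359/67) = -1, so 67 is inert.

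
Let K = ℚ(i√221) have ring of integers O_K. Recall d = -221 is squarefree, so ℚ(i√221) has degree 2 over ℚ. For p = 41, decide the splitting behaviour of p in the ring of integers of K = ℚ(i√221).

41 splits in O_K

Since -221 ≢ 1 mod 4, the ring of integers is ℤ[√-221] with discriminant 4·(-221) = -884.
Since gcd(41, -884) = 1 the prime 41 does not ramify.
Compute (-221/41) via Euler: 25^((41-1)/2) mod 41 = 1, so (-221/41) = 1.
(-221/41) = 1, so 41 splits.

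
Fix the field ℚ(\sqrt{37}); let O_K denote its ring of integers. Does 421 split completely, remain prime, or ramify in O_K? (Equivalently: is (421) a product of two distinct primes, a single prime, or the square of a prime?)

inert

Since 37 ≡ 1 mod 4, the ring of integers is ℤ[(1+√37)/2] with discriminant 37.
Since gcd(421, 37) = 1 the prime 421 does not ramify.
Euler's criterion: 37^210 mod 421 = 420. Thus (37|421) = -1.
d is a non-residue mod p, hence 421 remains inert in O_K.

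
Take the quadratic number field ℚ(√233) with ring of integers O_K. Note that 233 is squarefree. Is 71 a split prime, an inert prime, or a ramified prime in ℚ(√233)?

p splits

Since 233 ≡ 1 mod 4, the ring of integers is ℤ[(1+√233)/2] with discriminant 233.
71 ∤ 233, so 71 is unramified.
Compute (233/71) via Euler: 20^((71-1)/2) mod 71 = 1, so (233/71) = 1.
d is a quadratic residue mod p, hence 71 splits in O_K.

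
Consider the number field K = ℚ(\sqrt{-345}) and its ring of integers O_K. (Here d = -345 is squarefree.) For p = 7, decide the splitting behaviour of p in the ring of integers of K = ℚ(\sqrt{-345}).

inert

d = -345 ≡ 3 (mod 4), so O_K = ℤ[√-345] and disc(K) = 4d = -1380.
disc(K) = -1380 is not divisible by 7; 7 is unramified.
Compute (-345/7) via Euler: 5^((7-1)/2) mod 7 = 6, so (-345/7) = -1.
Legendre symbol -1 ⇒ 7 is inert.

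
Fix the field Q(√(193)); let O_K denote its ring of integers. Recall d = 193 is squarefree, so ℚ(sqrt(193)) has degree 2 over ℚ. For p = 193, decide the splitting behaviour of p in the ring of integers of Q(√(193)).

d = 193 ≡ 1 (mod 4), so O_K = ℤ[(1+√193)/2] and disc(K) = d = 193.
Ramification test: 193 | 193. The prime 193 ramifies in K.

193 is ramified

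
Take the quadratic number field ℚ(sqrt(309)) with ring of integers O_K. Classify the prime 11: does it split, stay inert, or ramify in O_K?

d = 309 ≡ 1 (mod 4), so O_K = ℤ[(1+√309)/2] and disc(K) = d = 309.
11 ∤ 309, so 11 is unramified.
Legendre symbol by Euler's criterion: (309/11) ≡ 309^5 ≡ 1 (mod 11), i.e. (309/11) = 1.
Legendre symbol 1 ⇒ 11 is split.

splits completely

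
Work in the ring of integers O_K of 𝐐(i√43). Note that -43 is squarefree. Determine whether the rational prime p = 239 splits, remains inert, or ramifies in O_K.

-43 mod 4 = 1, hence disc K = -43 and O_K = ℤ[(1+√-43)/2].
disc(K) = -43 is not divisible by 239; 239 is unramified.
(-43/239) = 196^119 mod 239 = 1, giving Legendre symbol 1.
(-43/239) = 1, so 239 splits.

split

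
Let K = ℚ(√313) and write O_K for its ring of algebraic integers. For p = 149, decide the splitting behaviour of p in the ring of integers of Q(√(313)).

inert

313 mod 4 = 1, hence disc K = 313 and O_K = ℤ[(1+√313)/2].
Since gcd(149, 313) = 1 the prime 149 does not ramify.
Euler's criterion: 313^74 mod 149 = 148. Thus (313|149) = -1.
Legendre symbol -1 ⇒ 149 is inert.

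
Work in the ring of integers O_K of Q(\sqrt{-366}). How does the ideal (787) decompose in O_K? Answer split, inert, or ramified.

p splits

-366 mod 4 = 2, hence disc K = 4·(-366) = -1464 and O_K = ℤ[√-366].
Since gcd(787, -1464) = 1 the prime 787 does not ramify.
Compute (-366/787) via Euler: 421^((787-1)/2) mod 787 = 1, so (-366/787) = 1.
Legendre symbol 1 ⇒ 787 is split.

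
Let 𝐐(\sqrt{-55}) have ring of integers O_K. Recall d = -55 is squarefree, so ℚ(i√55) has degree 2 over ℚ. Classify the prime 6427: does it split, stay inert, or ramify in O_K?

-55 mod 4 = 1, hence disc K = -55 and O_K = ℤ[(1+√-55)/2].
6427 ∤ -55, so 6427 is unramified.
Compute (-55/6427) via Euler: 6372^((6427-1)/2) mod 6427 = 6426, so (-55/6427) = -1.
d is a non-residue mod p, hence 6427 remains inert in O_K.

6427 remains inert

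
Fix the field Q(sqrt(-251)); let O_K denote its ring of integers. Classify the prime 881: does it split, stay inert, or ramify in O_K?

Since -251 ≡ 1 mod 4, the ring of integers is ℤ[(1+√-251)/2] with discriminant -251.
Since gcd(881, -251) = 1 the prime 881 does not ramify.
Legendre symbol by Euler's criterion: (-251/881) ≡ (-251)^440 ≡ 880 (mod 881), i.e. (-251/881) = -1.
Legendre symbol -1 ⇒ 881 is inert.

inert — (881) stays prime in O_K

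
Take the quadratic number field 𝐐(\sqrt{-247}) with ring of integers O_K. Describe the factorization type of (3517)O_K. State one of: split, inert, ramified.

d = -247 ≡ 1 (mod 4), so O_K = ℤ[(1+√-247)/2] and disc(K) = d = -247.
3517 ∤ -247, so 3517 is unramified.
Compute (-247/3517) via Euler: 3270^((3517-1)/2) mod 3517 = 1, so (-247/3517) = 1.
(-247/3517) = 1, so 3517 splits.

p splits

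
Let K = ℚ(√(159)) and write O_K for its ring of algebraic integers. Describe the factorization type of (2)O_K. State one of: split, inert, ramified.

ramified

159 mod 4 = 3, hence disc K = 4·159 = 636 and O_K = ℤ[√159].
disc(K) = 636 = 2·318, so p = 2 is ramified.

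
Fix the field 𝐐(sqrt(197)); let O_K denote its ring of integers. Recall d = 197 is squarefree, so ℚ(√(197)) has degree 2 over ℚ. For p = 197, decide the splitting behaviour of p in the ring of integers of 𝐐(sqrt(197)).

ramifies in O_K

d = 197 ≡ 1 (mod 4), so O_K = ℤ[(1+√197)/2] and disc(K) = d = 197.
197 divides disc(K) = 197, so 197 ramifies.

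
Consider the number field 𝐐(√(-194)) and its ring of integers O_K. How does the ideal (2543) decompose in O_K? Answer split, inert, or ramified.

d = -194 ≡ 2 (mod 4), so O_K = ℤ[√-194] and disc(K) = 4d = -776.
Since gcd(2543, -776) = 1 the prime 2543 does not ramify.
Compute (-194/2543) via Euler: 2349^((2543-1)/2) mod 2543 = 1, so (-194/2543) = 1.
Legendre symbol 1 ⇒ 2543 is split.

split — (2543) = 𝔭₁𝔭₂ with 𝔭₁ ≠ 𝔭₂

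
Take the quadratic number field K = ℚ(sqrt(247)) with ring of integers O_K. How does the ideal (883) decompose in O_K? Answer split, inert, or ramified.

Since 247 ≢ 1 mod 4, the ring of integers is ℤ[√247] with discriminant 4·247 = 988.
883 ∤ 988, so 883 is unramified.
Euler's criterion: 247^441 mod 883 = 882. Thus (247|883) = -1.
Legendre symbol -1 ⇒ 883 is inert.

p is inert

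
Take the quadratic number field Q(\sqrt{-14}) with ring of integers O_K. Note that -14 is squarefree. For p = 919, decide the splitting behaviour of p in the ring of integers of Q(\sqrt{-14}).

Since -14 ≢ 1 mod 4, the ring of integers is ℤ[√-14] with discriminant 4·(-14) = -56.
disc(K) = -56 is not divisible by 919; 919 is unramified.
Legendre symbol by Euler's criterion: (-14/919) ≡ (-14)^459 ≡ 1 (mod 919), i.e. (-14/919) = 1.
(-14/919) = 1, so 919 splits.

splits completely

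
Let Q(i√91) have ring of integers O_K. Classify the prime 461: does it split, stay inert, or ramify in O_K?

p splits

-91 mod 4 = 1, hence disc K = -91 and O_K = ℤ[(1+√-91)/2].
461 ∤ -91, so 461 is unramified.
Legendre symbol by Euler's criterion: (-91/461) ≡ (-91)^230 ≡ 1 (mod 461), i.e. (-91/461) = 1.
(-91/461) = 1, so 461 splits.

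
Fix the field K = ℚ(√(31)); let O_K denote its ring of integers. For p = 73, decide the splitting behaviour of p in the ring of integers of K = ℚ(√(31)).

31 mod 4 = 3, hence disc K = 4·31 = 124 and O_K = ℤ[√31].
Since gcd(73, 124) = 1 the prime 73 does not ramify.
(31/73) = 31^36 mod 73 = 72, giving Legendre symbol -1.
Legendre symbol -1 ⇒ 73 is inert.

p is inert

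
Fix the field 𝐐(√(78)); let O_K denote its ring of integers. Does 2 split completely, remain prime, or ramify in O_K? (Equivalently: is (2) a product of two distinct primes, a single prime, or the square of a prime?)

p ramifies

78 mod 4 = 2, hence disc K = 4·78 = 312 and O_K = ℤ[√78].
disc(K) = 312 = 2·156, so p = 2 is ramified.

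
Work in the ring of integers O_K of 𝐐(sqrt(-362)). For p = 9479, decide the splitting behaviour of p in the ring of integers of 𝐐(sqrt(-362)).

Since -362 ≢ 1 mod 4, the ring of integers is ℤ[√-362] with discriminant 4·(-362) = -1448.
9479 ∤ -1448, so 9479 is unramified.
(-362/9479) = 9117^4739 mod 9479 = 9478, giving Legendre symbol -1.
Legendre symbol -1 ⇒ 9479 is inert.

inert — (9479) stays prime in O_K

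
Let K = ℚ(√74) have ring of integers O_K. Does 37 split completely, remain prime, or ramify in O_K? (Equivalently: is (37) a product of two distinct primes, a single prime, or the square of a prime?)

d = 74 ≡ 2 (mod 4), so O_K = ℤ[√74] and disc(K) = 4d = 296.
Ramification test: 37 | 296. The prime 37 ramifies in K.

ramified — (37) = 𝔭²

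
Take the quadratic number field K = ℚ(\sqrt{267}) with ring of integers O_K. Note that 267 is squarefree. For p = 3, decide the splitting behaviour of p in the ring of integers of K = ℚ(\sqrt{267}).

p ramifies

d = 267 ≡ 3 (mod 4), so O_K = ℤ[√267] and disc(K) = 4d = 1068.
Ramification test: 3 | 1068. The prime 3 ramifies in K.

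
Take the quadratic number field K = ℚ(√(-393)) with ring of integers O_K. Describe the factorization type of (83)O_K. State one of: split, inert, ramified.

-393 mod 4 = 3, hence disc K = 4·(-393) = -1572 and O_K = ℤ[√-393].
disc(K) = -1572 is not divisible by 83; 83 is unramified.
(-393/83) = 22^41 mod 83 = 82, giving Legendre symbol -1.
(-393/83) = -1, so 83 is inert.

inert — (83) stays prime in O_K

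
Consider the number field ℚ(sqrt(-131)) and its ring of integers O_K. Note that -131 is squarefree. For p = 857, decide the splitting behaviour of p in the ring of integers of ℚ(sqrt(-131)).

-131 mod 4 = 1, hence disc K = -131 and O_K = ℤ[(1+√-131)/2].
Since gcd(857, -131) = 1 the prime 857 does not ramify.
Euler's criterion: (-131)^428 mod 857 = 856. Thus (-131|857) = -1.
(-131/857) = -1, so 857 is inert.

inert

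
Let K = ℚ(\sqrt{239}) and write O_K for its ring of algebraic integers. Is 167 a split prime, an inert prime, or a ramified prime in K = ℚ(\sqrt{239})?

split — (167) = 𝔭₁𝔭₂ with 𝔭₁ ≠ 𝔭₂

Since 239 ≢ 1 mod 4, the ring of integers is ℤ[√239] with discriminant 4·239 = 956.
167 ∤ 956, so 167 is unramified.
Compute (239/167) via Euler: 72^((167-1)/2) mod 167 = 1, so (239/167) = 1.
Legendre symbol 1 ⇒ 167 is split.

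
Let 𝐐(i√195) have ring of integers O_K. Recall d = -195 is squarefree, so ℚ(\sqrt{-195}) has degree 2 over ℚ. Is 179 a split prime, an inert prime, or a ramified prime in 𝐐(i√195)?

Since -195 ≡ 1 mod 4, the ring of integers is ℤ[(1+√-195)/2] with discriminant -195.
179 ∤ -195, so 179 is unramified.
Compute (-195/179) via Euler: 163^((179-1)/2) mod 179 = 178, so (-195/179) = -1.
d is a non-residue mod p, hence 179 remains inert in O_K.

inert — (179) stays prime in O_K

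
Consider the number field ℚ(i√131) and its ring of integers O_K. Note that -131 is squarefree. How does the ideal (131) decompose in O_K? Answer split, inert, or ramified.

131 is ramified

d = -131 ≡ 1 (mod 4), so O_K = ℤ[(1+√-131)/2] and disc(K) = d = -131.
131 divides disc(K) = -131, so 131 ramifies.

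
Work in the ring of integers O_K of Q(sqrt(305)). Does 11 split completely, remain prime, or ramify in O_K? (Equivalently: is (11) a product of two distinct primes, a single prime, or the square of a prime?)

Since 305 ≡ 1 mod 4, the ring of integers is ℤ[(1+√305)/2] with discriminant 305.
11 ∤ 305, so 11 is unramified.
Compute (305/11) via Euler: 8^((11-1)/2) mod 11 = 10, so (305/11) = -1.
(305/11) = -1, so 11 is inert.

inert — (11) stays prime in O_K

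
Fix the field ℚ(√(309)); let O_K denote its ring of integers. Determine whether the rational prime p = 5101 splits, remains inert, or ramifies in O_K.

d = 309 ≡ 1 (mod 4), so O_K = ℤ[(1+√309)/2] and disc(K) = d = 309.
5101 ∤ 309, so 5101 is unramified.
Compute (309/5101) via Euler: 309^((5101-1)/2) mod 5101 = 5100, so (309/5101) = -1.
d is a non-residue mod p, hence 5101 remains inert in O_K.

inert — (5101) stays prime in O_K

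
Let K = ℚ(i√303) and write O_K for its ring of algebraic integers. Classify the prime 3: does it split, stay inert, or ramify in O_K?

-303 mod 4 = 1, hence disc K = -303 and O_K = ℤ[(1+√-303)/2].
3 divides disc(K) = -303, so 3 ramifies.

ramified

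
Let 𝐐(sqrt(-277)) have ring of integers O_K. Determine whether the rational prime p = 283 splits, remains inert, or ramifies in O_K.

split — (283) = 𝔭₁𝔭₂ with 𝔭₁ ≠ 𝔭₂

Since -277 ≢ 1 mod 4, the ring of integers is ℤ[√-277] with discriminant 4·(-277) = -1108.
disc(K) = -1108 is not divisible by 283; 283 is unramified.
Legendre symbol by Euler's criterion: (-277/283) ≡ (-277)^141 ≡ 1 (mod 283), i.e. (-277/283) = 1.
(-277/283) = 1, so 283 splits.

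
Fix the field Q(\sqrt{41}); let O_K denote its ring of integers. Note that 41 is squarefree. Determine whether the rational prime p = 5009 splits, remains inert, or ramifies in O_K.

Since 41 ≡ 1 mod 4, the ring of integers is ℤ[(1+√41)/2] with discriminant 41.
Since gcd(5009, 41) = 1 the prime 5009 does not ramify.
Legendre symbol by Euler's criterion: (41/5009) ≡ 41^2504 ≡ 5008 (mod 5009), i.e. (41/5009) = -1.
d is a non-residue mod p, hence 5009 remains inert in O_K.

5009 remains inert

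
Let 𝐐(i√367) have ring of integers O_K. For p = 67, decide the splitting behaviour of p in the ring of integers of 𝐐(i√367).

d = -367 ≡ 1 (mod 4), so O_K = ℤ[(1+√-367)/2] and disc(K) = d = -367.
Since gcd(67, -367) = 1 the prime 67 does not ramify.
(-367/67) = 35^33 mod 67 = 1, giving Legendre symbol 1.
d is a quadratic residue mod p, hence 67 splits in O_K.

67 splits in O_K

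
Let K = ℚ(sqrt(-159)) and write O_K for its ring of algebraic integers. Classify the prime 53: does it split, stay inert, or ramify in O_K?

-159 mod 4 = 1, hence disc K = -159 and O_K = ℤ[(1+√-159)/2].
53 divides disc(K) = -159, so 53 ramifies.

ramifies in O_K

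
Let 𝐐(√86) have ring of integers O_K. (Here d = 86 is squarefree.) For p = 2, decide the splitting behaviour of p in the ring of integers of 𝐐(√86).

86 mod 4 = 2, hence disc K = 4·86 = 344 and O_K = ℤ[√86].
2 divides disc(K) = 344, so 2 ramifies.

ramified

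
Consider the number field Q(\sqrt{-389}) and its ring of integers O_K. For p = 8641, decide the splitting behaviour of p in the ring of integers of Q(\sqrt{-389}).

inert

d = -389 ≡ 3 (mod 4), so O_K = ℤ[√-389] and disc(K) = 4d = -1556.
8641 ∤ -1556, so 8641 is unramified.
Compute (-389/8641) via Euler: 8252^((8641-1)/2) mod 8641 = 8640, so (-389/8641) = -1.
d is a non-residue mod p, hence 8641 remains inert in O_K.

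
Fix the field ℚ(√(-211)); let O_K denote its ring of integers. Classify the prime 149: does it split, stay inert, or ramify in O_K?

-211 mod 4 = 1, hence disc K = -211 and O_K = ℤ[(1+√-211)/2].
Since gcd(149, -211) = 1 the prime 149 does not ramify.
Euler's criterion: (-211)^74 mod 149 = 148. Thus (-211|149) = -1.
(-211/149) = -1, so 149 is inert.

inert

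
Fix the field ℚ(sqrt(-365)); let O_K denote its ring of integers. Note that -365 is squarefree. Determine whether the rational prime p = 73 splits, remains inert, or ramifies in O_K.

-365 mod 4 = 3, hence disc K = 4·(-365) = -1460 and O_K = ℤ[√-365].
Ramification test: 73 | -1460. The prime 73 ramifies in K.

p ramifies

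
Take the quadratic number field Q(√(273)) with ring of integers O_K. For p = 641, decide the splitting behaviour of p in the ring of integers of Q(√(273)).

d = 273 ≡ 1 (mod 4), so O_K = ℤ[(1+√273)/2] and disc(K) = d = 273.
disc(K) = 273 is not divisible by 641; 641 is unramified.
Compute (273/641) via Euler: 273^((641-1)/2) mod 641 = 640, so (273/641) = -1.
(273/641) = -1, so 641 is inert.

641 remains inert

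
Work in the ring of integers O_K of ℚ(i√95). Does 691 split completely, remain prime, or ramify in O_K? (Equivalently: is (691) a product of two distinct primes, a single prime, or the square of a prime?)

-95 mod 4 = 1, hence disc K = -95 and O_K = ℤ[(1+√-95)/2].
691 ∤ -95, so 691 is unramified.
Legendre symbol by Euler's criterion: (-95/691) ≡ (-95)^345 ≡ 1 (mod 691), i.e. (-95/691) = 1.
Legendre symbol 1 ⇒ 691 is split.

split — (691) = 𝔭₁𝔭₂ with 𝔭₁ ≠ 𝔭₂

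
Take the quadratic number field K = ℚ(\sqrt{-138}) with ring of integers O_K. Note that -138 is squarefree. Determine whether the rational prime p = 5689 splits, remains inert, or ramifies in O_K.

splits completely

-138 mod 4 = 2, hence disc K = 4·(-138) = -552 and O_K = ℤ[√-138].
5689 ∤ -552, so 5689 is unramified.
Compute (-138/5689) via Euler: 5551^((5689-1)/2) mod 5689 = 1, so (-138/5689) = 1.
(-138/5689) = 1, so 5689 splits.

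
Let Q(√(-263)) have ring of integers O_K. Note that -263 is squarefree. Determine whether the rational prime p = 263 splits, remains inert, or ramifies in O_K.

-263 mod 4 = 1, hence disc K = -263 and O_K = ℤ[(1+√-263)/2].
disc(K) = -263 = 263·(-1), so p = 263 is ramified.

ramified — (263) = 𝔭²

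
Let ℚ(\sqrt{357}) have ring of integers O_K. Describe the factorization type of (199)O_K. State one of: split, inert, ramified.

Since 357 ≡ 1 mod 4, the ring of integers is ℤ[(1+√357)/2] with discriminant 357.
199 ∤ 357, so 199 is unramified.
Compute (357/199) via Euler: 158^((199-1)/2) mod 199 = 1, so (357/199) = 1.
d is a quadratic residue mod p, hence 199 splits in O_K.

199 splits in O_K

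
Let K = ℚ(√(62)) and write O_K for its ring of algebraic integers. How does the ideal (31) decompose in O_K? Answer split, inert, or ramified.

62 mod 4 = 2, hence disc K = 4·62 = 248 and O_K = ℤ[√62].
disc(K) = 248 = 31·8, so p = 31 is ramified.

ramified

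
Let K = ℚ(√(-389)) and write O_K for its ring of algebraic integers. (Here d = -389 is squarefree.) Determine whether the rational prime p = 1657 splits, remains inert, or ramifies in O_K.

1657 remains inert

Since -389 ≢ 1 mod 4, the ring of integers is ℤ[√-389] with discriminant 4·(-389) = -1556.
1657 ∤ -1556, so 1657 is unramified.
Legendre symbol by Euler's criterion: (-389/1657) ≡ (-389)^828 ≡ 1656 (mod 1657), i.e. (-389/1657) = -1.
Legendre symbol -1 ⇒ 1657 is inert.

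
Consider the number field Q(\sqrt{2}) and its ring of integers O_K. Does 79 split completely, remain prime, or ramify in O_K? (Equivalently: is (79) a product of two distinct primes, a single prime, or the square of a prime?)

split

Since 2 ≢ 1 mod 4, the ring of integers is ℤ[√2] with discriminant 4·2 = 8.
disc(K) = 8 is not divisible by 79; 79 is unramified.
(2/79) = 2^39 mod 79 = 1, giving Legendre symbol 1.
d is a quadratic residue mod p, hence 79 splits in O_K.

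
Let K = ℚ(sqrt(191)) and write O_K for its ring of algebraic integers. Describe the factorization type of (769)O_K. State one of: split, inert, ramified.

Since 191 ≢ 1 mod 4, the ring of integers is ℤ[√191] with discriminant 4·191 = 764.
769 ∤ 764, so 769 is unramified.
Euler's criterion: 191^384 mod 769 = 1. Thus (191|769) = 1.
d is a quadratic residue mod p, hence 769 splits in O_K.

p splits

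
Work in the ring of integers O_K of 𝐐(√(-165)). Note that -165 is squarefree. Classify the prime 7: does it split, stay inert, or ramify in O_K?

remains prime (inert)

d = -165 ≡ 3 (mod 4), so O_K = ℤ[√-165] and disc(K) = 4d = -660.
7 ∤ -660, so 7 is unramified.
Euler's criterion: (-165)^3 mod 7 = 6. Thus (-165|7) = -1.
Legendre symbol -1 ⇒ 7 is inert.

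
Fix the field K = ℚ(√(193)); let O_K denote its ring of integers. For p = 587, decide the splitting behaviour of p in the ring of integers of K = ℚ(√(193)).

d = 193 ≡ 1 (mod 4), so O_K = ℤ[(1+√193)/2] and disc(K) = d = 193.
disc(K) = 193 is not divisible by 587; 587 is unramified.
Compute (193/587) via Euler: 193^((587-1)/2) mod 587 = 1, so (193/587) = 1.
(193/587) = 1, so 587 splits.

splits completely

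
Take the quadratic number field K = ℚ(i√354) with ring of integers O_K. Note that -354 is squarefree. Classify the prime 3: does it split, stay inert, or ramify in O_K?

d = -354 ≡ 2 (mod 4), so O_K = ℤ[√-354] and disc(K) = 4d = -1416.
Ramification test: 3 | -1416. The prime 3 ramifies in K.

3 is ramified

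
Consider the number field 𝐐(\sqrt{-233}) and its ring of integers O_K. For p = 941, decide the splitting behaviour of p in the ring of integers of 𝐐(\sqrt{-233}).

splits completely

d = -233 ≡ 3 (mod 4), so O_K = ℤ[√-233] and disc(K) = 4d = -932.
disc(K) = -932 is not divisible by 941; 941 is unramified.
Compute (-233/941) via Euler: 708^((941-1)/2) mod 941 = 1, so (-233/941) = 1.
d is a quadratic residue mod p, hence 941 splits in O_K.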